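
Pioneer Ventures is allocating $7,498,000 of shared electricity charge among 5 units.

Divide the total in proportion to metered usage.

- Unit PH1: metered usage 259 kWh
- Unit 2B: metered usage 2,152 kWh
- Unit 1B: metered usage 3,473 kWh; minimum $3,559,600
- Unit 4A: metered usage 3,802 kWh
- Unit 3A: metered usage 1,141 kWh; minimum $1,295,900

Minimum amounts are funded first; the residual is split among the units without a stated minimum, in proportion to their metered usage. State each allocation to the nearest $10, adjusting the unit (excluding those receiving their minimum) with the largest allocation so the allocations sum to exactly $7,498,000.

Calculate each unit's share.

Unit PH1: $110,160 | Unit 2B: $915,280 | Unit 1B: $3,559,600 | Unit 4A: $1,617,060 | Unit 3A: $1,295,900

Fund the minimums — Unit 1B $3,559,600; Unit 3A $1,295,900. Residual $2,642,500.
Residual split over remaining metered usage 6,213: Unit PH1 110,157.33 → $110,160; Unit 2B 915,284.08 → $915,280; Unit 4A 1,617,058.59 → $1,617,060.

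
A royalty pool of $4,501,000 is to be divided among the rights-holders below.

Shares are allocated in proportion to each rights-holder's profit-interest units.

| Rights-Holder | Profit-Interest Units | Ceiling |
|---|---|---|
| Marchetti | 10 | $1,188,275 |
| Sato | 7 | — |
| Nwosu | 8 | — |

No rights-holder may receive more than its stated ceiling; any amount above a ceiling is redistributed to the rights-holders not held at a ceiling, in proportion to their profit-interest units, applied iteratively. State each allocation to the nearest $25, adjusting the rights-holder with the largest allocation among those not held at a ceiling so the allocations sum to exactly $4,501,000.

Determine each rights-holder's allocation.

Profit-interest units total: 25.
Unconstrained shares: Marchetti 1,800,400.00; Sato 1,260,280.00; Nwosu 1,440,320.00.
Held at cap: Marchetti ($1,188,275); residual $3,312,725 reallocated over remaining profit-interest units 15.
Shares after redistribution: Sato 1,545,938.33 → $1,545,950; Nwosu 1,766,786.67 → $1,766,775.

Marchetti: $1,188,275 · Sato: $1,545,950 · Nwosu: $1,766,775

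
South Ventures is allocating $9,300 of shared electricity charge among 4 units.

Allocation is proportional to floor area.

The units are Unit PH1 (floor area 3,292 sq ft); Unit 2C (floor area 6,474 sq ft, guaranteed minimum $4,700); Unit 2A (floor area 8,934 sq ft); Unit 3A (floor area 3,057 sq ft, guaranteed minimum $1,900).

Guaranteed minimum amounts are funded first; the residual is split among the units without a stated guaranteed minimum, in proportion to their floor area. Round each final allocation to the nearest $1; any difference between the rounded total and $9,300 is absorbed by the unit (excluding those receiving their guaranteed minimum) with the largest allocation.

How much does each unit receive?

Fund the minimums — Unit 2C $4,700; Unit 3A $1,900. Remaining pool $2,700.
Remaining pool split over remaining floor area 12,226: Unit PH1 727.01 → $727; Unit 2A 1,972.99 → $1,973.

Unit PH1: $727 · Unit 2C: $4,700 · Unit 2A: $1,973 · Unit 3A: $1,900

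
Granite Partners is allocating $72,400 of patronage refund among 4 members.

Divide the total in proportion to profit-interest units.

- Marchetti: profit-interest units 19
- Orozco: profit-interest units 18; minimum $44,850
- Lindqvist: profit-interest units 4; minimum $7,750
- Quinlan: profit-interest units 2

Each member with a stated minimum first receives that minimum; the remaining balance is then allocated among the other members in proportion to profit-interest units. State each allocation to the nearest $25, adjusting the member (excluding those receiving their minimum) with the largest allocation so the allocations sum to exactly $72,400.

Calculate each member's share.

Guaranteed amounts: Orozco $44,850; Lindqvist $7,750. Balance $19,800.
Balance split over remaining profit-interest units 21: Marchetti 17,914.29 → $17,925; Quinlan 1,885.71 → $1,875.

Marchetti: $17,925 · Orozco: $44,850 · Lindqvist: $7,750 · Quinlan: $1,875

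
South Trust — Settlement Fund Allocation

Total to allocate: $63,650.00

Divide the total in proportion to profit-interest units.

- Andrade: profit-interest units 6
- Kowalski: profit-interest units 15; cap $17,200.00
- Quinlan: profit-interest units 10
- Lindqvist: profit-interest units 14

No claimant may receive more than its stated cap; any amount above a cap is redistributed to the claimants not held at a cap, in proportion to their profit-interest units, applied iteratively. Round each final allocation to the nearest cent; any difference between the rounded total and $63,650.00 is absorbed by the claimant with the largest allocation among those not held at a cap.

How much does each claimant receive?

Andrade: $9,290.00 | Kowalski: $17,200.00 | Quinlan: $15,483.33 | Lindqvist: $21,676.67

Sum of profit-interest units: 45.
Pro-rata shares before constraints: Andrade 8,486.6667; Kowalski 21,216.6667; Quinlan 14,144.4444; Lindqvist 19,802.2222.
Capped: Kowalski ($17,200.00); balance $46,450.00 reallocated over remaining profit-interest units 30.
Remaining shares: Andrade 9,290.0000 → $9,290.00; Quinlan 15,483.3333 → $15,483.33; Lindqvist 21,676.6667 → $21,676.67.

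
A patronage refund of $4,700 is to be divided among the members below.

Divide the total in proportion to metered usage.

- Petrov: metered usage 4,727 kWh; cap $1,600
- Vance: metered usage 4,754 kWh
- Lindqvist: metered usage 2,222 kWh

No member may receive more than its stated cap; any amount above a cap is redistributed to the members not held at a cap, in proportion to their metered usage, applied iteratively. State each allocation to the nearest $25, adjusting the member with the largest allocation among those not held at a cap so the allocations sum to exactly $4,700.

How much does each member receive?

Combined metered usage = 11,703.
Pro-rata shares before constraints: Petrov 1,898.39; Vance 1,909.24; Lindqvist 892.37.
Capped: Petrov ($1,600); balance $3,100 reallocated over remaining metered usage 6,976.
Redistributed shares: Vance 2,112.59 → $2,125; Lindqvist 987.41 → $975.

Petrov: $1,600 | Vance: $2,125 | Lindqvist: $975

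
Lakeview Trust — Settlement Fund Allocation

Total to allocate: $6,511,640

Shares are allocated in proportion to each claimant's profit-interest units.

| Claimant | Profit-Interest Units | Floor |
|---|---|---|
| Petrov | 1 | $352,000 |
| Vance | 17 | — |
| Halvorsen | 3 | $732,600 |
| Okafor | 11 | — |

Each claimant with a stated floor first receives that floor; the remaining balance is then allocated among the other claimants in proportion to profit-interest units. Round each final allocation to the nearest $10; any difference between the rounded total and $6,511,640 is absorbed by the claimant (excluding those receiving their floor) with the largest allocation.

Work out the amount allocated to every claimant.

Guaranteed amounts: Petrov $352,000; Halvorsen $732,600. Balance $5,427,040.
Balance split over remaining profit-interest units 28: Vance 3,294,988.57 → $3,294,990; Okafor 2,132,051.43 → $2,132,050.

Petrov: $352,000; Vance: $3,294,990; Halvorsen: $732,600; Okafor: $2,132,050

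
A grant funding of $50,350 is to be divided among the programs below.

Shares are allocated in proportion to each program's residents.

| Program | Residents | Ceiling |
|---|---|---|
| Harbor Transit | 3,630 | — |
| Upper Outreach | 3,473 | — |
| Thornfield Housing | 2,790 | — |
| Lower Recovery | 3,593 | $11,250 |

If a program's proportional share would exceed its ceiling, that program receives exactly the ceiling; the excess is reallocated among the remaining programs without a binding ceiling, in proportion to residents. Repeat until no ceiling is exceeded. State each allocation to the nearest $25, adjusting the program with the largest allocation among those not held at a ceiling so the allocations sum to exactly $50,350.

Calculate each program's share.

Harbor Transit: $14,350 | Upper Outreach: $13,725 | Thornfield Housing: $11,025 | Lower Recovery: $11,250

Combined residents = 13,486.
Proportional shares (ignoring caps): Harbor Transit 13,552.61; Upper Outreach 12,966.45; Thornfield Housing 10,416.47; Lower Recovery 13,414.47.
Held at cap: Lower Recovery ($11,250); balance $39,100 reallocated over remaining residents 9,893.
Shares after redistribution: Harbor Transit 14,346.81 → $14,350; Upper Outreach 13,726.30 → $13,725; Thornfield Housing 11,026.89 → $11,025.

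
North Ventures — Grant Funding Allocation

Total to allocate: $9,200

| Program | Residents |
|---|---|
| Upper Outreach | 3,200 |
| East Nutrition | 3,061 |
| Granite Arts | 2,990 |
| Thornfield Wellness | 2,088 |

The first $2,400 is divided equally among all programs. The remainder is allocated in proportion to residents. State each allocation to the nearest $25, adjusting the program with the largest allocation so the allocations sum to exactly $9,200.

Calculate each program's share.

$2,400 shared equally gives $600 per program.
Remainder $6,800 by residents (total 11,339): Upper Outreach 1,919.04 → $1,925; East Nutrition 1,835.68 → $1,825; Granite Arts 1,793.10 → $1,800; Thornfield Wellness 1,252.17 → $1,250.
Totals: Upper Outreach $600 + $1,925 = $2,525; East Nutrition $600 + $1,825 = $2,425; Granite Arts $600 + $1,800 = $2,400; Thornfield Wellness $600 + $1,250 = $1,850.

Upper Outreach: $2,525 · East Nutrition: $2,425 · Granite Arts: $2,400 · Thornfield Wellness: $1,850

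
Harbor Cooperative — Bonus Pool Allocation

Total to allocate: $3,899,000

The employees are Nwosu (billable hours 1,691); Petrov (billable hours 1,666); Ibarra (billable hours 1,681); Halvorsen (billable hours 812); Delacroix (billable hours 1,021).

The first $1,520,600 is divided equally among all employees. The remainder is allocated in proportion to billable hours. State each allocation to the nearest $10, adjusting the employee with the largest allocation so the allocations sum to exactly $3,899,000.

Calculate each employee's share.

Equal tier: $1,520,600 ÷ 5 = $304,120 apiece.
Remainder $2,378,400 by billable hours (total 6,871): Nwosu 585,340.47 → $585,340; Petrov 576,686.71 → $576,690; Ibarra 581,878.97 → $581,880; Halvorsen 281,074.20 → $281,070; Delacroix 353,419.65 → $353,420.
Totals: Nwosu $304,120 + $585,340 = $889,460; Petrov $304,120 + $576,690 = $880,810; Ibarra $304,120 + $581,880 = $886,000; Halvorsen $304,120 + $281,070 = $585,190; Delacroix $304,120 + $353,420 = $657,540.

Nwosu: $889,460 | Petrov: $880,810 | Ibarra: $886,000 | Halvorsen: $585,190 | Delacroix: $657,540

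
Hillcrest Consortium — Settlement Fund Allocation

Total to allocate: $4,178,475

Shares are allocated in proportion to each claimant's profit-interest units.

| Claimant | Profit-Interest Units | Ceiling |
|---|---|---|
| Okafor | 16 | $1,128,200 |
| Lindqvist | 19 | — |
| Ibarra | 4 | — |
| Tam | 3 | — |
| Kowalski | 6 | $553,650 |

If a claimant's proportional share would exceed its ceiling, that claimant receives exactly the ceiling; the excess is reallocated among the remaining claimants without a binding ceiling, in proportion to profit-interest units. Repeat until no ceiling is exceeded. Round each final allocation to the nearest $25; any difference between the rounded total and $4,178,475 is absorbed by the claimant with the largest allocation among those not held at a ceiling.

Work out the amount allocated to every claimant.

Combined profit-interest units = 48.
Pro-rata shares before constraints: Okafor 1,392,825.00; Lindqvist 1,653,979.69; Ibarra 348,206.25; Tam 261,154.69; Kowalski 522,309.38.
Held at cap: Okafor ($1,128,200); balance $3,050,275 reallocated over remaining profit-interest units 32.
Held at cap: Kowalski ($553,650); balance $2,496,625 reallocated over remaining profit-interest units 26.
Redistributed shares: Lindqvist 1,824,456.73 → $1,824,450; Ibarra 384,096.15 → $384,100; Tam 288,072.12 → $288,075.

Okafor: $1,128,200 | Lindqvist: $1,824,450 | Ibarra: $384,100 | Tam: $288,075 | Kowalski: $553,650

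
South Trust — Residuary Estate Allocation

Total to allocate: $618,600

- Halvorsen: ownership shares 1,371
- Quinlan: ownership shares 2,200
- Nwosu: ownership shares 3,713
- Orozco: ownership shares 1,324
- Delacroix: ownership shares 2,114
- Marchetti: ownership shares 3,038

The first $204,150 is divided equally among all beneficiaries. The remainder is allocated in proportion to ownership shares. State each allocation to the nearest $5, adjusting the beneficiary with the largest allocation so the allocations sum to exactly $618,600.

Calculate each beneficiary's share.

Halvorsen: $75,320 | Quinlan: $100,290 | Nwosu: $145,855 | Orozco: $73,905 | Delacroix: $97,700 | Marchetti: $125,530

$204,150 shared equally gives $34,025 per beneficiary.
Remainder $414,450 by ownership shares (total 13,760): Halvorsen 41,294.40 → $41,295; Quinlan 66,263.81 → $66,265; Nwosu 111,835.24 → $111,835; Orozco 39,878.76 → $39,880; Delacroix 63,673.50 → $63,675; Marchetti 91,504.30 → $91,505.
Rounding difference −$5 on remainder applied to Nwosu.
Totals: Halvorsen $34,025 + $41,295 = $75,320; Quinlan $34,025 + $66,265 = $100,290; Nwosu $34,025 + $111,830 = $145,855; Orozco $34,025 + $39,880 = $73,905; Delacroix $34,025 + $63,675 = $97,700; Marchetti $34,025 + $91,505 = $125,530.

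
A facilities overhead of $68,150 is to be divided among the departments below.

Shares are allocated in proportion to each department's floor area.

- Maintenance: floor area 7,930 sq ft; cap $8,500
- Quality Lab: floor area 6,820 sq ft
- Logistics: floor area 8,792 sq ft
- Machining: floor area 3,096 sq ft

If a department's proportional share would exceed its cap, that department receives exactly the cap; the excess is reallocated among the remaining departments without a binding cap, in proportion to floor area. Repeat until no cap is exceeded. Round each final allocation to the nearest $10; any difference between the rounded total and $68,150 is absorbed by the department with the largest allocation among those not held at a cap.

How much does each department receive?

Sum of floor area: 26,638.
Proportional shares (ignoring caps): Maintenance 20,287.92; Quality Lab 17,448.12; Logistics 22,493.24; Machining 7,920.73.
Held at cap: Maintenance ($8,500); remaining pool $59,650 reallocated over remaining floor area 18,708.
Redistributed shares: Quality Lab 21,745.40 → $21,750; Logistics 28,033.08 → $28,030; Machining 9,871.52 → $9,870.

Maintenance: $8,500 | Quality Lab: $21,750 | Logistics: $28,030 | Machining: $9,870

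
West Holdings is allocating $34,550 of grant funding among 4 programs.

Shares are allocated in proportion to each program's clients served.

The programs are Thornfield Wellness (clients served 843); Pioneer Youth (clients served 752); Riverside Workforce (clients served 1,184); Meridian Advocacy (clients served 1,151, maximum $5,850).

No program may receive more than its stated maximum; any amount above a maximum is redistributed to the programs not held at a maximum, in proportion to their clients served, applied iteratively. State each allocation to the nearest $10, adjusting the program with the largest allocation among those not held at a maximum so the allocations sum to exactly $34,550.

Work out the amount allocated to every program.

Thornfield Wellness: $8,710; Pioneer Youth: $7,770; Riverside Workforce: $12,220; Meridian Advocacy: $5,850

Sum of clients served: 3,930.
Unconstrained shares: Thornfield Wellness 7,411.11; Pioneer Youth 6,611.09; Riverside Workforce 10,408.96; Meridian Advocacy 10,118.84.
Held at cap: Meridian Advocacy ($5,850); balance $28,700 reallocated over remaining clients served 2,779.
Redistributed shares: Thornfield Wellness 8,706.05 → $8,710; Pioneer Youth 7,766.25 → $7,770; Riverside Workforce 12,227.71 → $12,230.
Rounding difference −$10 applied to Riverside Workforce → $12,220.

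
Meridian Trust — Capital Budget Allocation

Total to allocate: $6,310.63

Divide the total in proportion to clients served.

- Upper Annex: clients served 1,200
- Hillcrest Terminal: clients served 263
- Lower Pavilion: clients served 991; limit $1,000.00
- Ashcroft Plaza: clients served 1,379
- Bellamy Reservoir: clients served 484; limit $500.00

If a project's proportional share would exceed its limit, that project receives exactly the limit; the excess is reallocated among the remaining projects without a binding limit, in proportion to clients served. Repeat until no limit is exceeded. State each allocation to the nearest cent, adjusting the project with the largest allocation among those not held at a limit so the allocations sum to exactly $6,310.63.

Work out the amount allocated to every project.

Clients served total: 4,317.
Unconstrained shares: Upper Annex 1,754.1710; Hillcrest Terminal 384.4558; Lower Pavilion 1,448.6528; Ashcroft Plaza 2,015.8348; Bellamy Reservoir 707.5156.
Cap binds for Lower Pavilion ($1,000.00), Bellamy Reservoir ($500.00); balance $4,810.63 reallocated over remaining clients served 2,842.
Shares after redistribution: Upper Annex 2,031.2301 → $2,031.23; Hillcrest Terminal 445.1779 → $445.18; Ashcroft Plaza 2,334.2219 → $2,334.22.

Upper Annex: $2,031.23 | Hillcrest Terminal: $445.18 | Lower Pavilion: $1,000.00 | Ashcroft Plaza: $2,334.22 | Bellamy Reservoir: $500.00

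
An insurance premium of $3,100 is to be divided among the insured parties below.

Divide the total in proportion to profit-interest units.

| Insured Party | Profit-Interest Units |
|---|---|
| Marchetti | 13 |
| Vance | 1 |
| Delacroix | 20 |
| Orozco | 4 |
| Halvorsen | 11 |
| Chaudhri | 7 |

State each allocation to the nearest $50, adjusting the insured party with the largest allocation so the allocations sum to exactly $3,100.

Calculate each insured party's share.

Marchetti: $700 · Vance: $50 · Delacroix: $1,150 · Orozco: $200 · Halvorsen: $600 · Chaudhri: $400

Combined profit-interest units = 56.
Unrounded shares: Marchetti 13/56 × $3,100 = 719.64; Vance 1/56 × $3,100 = 55.36; Delacroix 20/56 × $3,100 = 1,107.14; Orozco 4/56 × $3,100 = 221.43; Halvorsen 11/56 × $3,100 = 608.93; Chaudhri 7/56 × $3,100 = 387.50.
After rounding ($50): Marchetti $700; Vance $50; Delacroix $1,100; Orozco $200; Halvorsen $600; Chaudhri $400. Sum = $3,050.
Difference $3,100 − $3,050 = +$50 applied to largest allocation (Delacroix): Delacroix becomes $1,150.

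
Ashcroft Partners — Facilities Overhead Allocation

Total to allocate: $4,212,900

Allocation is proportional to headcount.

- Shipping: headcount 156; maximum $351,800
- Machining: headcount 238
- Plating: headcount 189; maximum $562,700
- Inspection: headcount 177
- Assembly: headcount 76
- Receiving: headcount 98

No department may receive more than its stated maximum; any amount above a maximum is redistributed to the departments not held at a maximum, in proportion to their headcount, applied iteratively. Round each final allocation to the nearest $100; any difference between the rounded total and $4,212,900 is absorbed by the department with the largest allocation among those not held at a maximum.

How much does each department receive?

Headcount total: 934.
Unconstrained shares: Shipping 703,653.53; Machining 1,073,522.70; Plating 852,503.32; Inspection 798,376.12; Assembly 342,805.57; Receiving 442,038.76.
Cap binds for Shipping ($351,800), Plating ($562,700); residual $3,298,400 reallocated over remaining headcount 589.
Remaining shares: Machining 1,332,800.00 → $1,332,800; Inspection 991,200.00 → $991,200; Assembly 425,600.00 → $425,600; Receiving 548,800.00 → $548,800.

Shipping: $351,800 | Machining: $1,332,800 | Plating: $562,700 | Inspection: $991,200 | Assembly: $425,600 | Receiving: $548,800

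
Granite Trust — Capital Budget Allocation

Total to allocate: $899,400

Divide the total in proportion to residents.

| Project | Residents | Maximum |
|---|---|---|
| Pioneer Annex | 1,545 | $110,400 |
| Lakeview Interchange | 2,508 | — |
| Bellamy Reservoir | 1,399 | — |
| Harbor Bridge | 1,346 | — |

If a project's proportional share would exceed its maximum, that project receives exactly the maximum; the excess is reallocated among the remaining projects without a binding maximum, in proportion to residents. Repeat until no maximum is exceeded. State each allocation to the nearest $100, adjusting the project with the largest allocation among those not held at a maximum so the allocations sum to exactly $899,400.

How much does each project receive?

Pioneer Annex: $110,400 · Lakeview Interchange: $376,700 · Bellamy Reservoir: $210,100 · Harbor Bridge: $202,200

Sum of residents: 6,798.
Proportional shares (ignoring caps): Pioneer Annex 204,409.09; Lakeview Interchange 331,817.48; Bellamy Reservoir 185,092.76; Harbor Bridge 178,080.67.
Cap binds for Pioneer Annex ($110,400); residual $789,000 reallocated over remaining residents 5,253.
Redistributed shares: Lakeview Interchange 376,701.31 → $376,700; Bellamy Reservoir 210,129.64 → $210,100; Harbor Bridge 202,169.05 → $202,200.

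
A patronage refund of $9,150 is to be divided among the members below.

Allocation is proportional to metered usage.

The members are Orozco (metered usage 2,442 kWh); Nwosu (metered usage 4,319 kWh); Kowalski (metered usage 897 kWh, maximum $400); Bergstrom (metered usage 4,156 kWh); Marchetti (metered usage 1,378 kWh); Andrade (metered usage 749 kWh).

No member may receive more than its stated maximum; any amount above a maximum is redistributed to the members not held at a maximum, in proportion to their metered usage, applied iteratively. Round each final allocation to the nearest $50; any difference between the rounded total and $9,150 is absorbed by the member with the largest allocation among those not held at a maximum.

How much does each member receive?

Orozco: $1,650 · Nwosu: $2,900 · Kowalski: $400 · Bergstrom: $2,800 · Marchetti: $900 · Andrade: $500

Combined metered usage = 13,941.
Pro-rata shares before constraints: Orozco 1,602.78; Nwosu 2,834.72; Kowalski 588.73; Bergstrom 2,727.74; Marchetti 904.43; Andrade 491.60.
Held at cap: Kowalski ($400); residual $8,750 reallocated over remaining metered usage 13,044.
Shares after redistribution: Orozco 1,638.11 → $1,650; Nwosu 2,897.21 → $2,900; Bergstrom 2,787.87 → $2,800; Marchetti 924.37 → $900; Andrade 502.43 → $500.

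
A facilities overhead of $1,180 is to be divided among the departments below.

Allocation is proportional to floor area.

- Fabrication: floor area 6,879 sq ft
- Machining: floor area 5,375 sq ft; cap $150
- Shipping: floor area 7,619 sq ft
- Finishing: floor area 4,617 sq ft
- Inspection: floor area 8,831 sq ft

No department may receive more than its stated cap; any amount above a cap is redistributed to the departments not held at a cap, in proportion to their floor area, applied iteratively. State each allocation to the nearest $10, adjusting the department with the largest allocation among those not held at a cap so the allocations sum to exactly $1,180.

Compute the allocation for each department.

Fabrication: $250 | Machining: $150 | Shipping: $280 | Finishing: $170 | Inspection: $330

Total floor area = 33,321.
Pro-rata shares before constraints: Fabrication 243.61; Machining 190.35; Shipping 269.81; Finishing 163.50; Inspection 312.73.
Cap binds for Machining ($150); residual $1,030 reallocated over remaining floor area 27,946.
Remaining shares: Fabrication 253.54 → $250; Shipping 280.81 → $280; Finishing 170.17 → $170; Inspection 325.48 → $330.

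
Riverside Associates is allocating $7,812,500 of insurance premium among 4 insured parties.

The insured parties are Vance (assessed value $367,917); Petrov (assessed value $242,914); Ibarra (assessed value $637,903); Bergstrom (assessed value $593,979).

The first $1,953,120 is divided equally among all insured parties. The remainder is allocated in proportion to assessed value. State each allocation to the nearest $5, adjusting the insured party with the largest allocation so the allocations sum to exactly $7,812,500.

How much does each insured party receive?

First tranche $1,953,120 split equally: $488,280 each.
Remainder $5,859,380 by assessed value (total 1,842,713): Vance 1,169,886.74 → $1,169,885; Petrov 772,407.55 → $772,410; Ibarra 2,028,376.68 → $2,028,375; Bergstrom 1,888,709.02 → $1,888,710.
Totals: Vance $488,280 + $1,169,885 = $1,658,165; Petrov $488,280 + $772,410 = $1,260,690; Ibarra $488,280 + $2,028,375 = $2,516,655; Bergstrom $488,280 + $1,888,710 = $2,376,990.

Vance: $1,658,165; Petrov: $1,260,690; Ibarra: $2,516,655; Bergstrom: $2,376,990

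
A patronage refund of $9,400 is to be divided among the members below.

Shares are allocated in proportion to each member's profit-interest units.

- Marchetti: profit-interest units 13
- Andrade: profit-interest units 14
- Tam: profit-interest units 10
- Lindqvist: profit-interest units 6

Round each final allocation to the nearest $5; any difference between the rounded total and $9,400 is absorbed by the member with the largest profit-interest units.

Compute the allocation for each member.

Sum of profit-interest units: 13 + 14 + 10 + 6 = 43.
Unrounded shares: Marchetti 2,841.86; Andrade 3,060.47; Tam 2,186.05; Lindqvist 1,311.63.
After rounding ($5): Marchetti $2,840; Andrade $3,060; Tam $2,185; Lindqvist $1,310. Sum = $9,395.
Difference $9,400 − $9,395 = +$5 applied to largest profit-interest units (Andrade): Andrade becomes $3,065.

Marchetti: $2,840 | Andrade: $3,065 | Tam: $2,185 | Lindqvist: $1,310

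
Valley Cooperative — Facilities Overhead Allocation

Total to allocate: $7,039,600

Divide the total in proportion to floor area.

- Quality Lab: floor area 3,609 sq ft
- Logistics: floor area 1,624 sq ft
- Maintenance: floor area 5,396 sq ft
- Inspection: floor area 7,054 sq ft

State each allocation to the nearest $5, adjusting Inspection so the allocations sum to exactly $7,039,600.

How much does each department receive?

Combined floor area = 17,683.
Unrounded shares: Quality Lab 3,609/17,683 × $7,039,600 = 1,436,742.43; Logistics 1,624/17,683 × $7,039,600 = 646,514.19; Maintenance 5,396/17,683 × $7,039,600 = 2,148,146.90; Inspection 7,054/17,683 × $7,039,600 = 2,808,196.48.
Rounded to nearest $5: Quality Lab $1,436,740; Logistics $646,515; Maintenance $2,148,145; Inspection $2,808,195. Sum = $7,039,595.
Difference $7,039,600 − $7,039,595 = +$5 applied to Inspection: Inspection becomes $2,808,200.

Quality Lab: $1,436,740; Logistics: $646,515; Maintenance: $2,148,145; Inspection: $2,808,200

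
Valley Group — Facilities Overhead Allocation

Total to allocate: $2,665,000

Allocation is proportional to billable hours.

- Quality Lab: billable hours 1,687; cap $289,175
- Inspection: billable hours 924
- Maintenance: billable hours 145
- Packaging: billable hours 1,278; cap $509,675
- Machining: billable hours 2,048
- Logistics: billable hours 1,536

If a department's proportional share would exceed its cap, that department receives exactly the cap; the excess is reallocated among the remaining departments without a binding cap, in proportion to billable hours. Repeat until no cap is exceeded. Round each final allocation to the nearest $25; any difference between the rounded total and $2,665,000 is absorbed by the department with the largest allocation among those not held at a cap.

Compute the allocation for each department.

Quality Lab: $289,175 | Inspection: $370,575 | Maintenance: $58,150 | Packaging: $509,675 | Machining: $821,400 | Logistics: $616,025

Combined billable hours = 7,618.
Proportional shares (ignoring caps): Quality Lab 590,162.12; Inspection 323,242.32; Maintenance 50,725.26; Packaging 447,081.91; Machining 716,450.51; Logistics 537,337.88.
Capped: Quality Lab ($289,175); remaining pool $2,375,825 reallocated over remaining billable hours 5,931.
Capped: Packaging ($509,675); remaining pool $1,866,150 reallocated over remaining billable hours 4,653.
Redistributed shares: Inspection 370,582.98 → $370,575; Maintenance 58,154.26 → $58,150; Machining 821,378.72 → $821,375; Logistics 616,034.04 → $616,025.
Rounding difference +$25 applied to Machining → $821,400.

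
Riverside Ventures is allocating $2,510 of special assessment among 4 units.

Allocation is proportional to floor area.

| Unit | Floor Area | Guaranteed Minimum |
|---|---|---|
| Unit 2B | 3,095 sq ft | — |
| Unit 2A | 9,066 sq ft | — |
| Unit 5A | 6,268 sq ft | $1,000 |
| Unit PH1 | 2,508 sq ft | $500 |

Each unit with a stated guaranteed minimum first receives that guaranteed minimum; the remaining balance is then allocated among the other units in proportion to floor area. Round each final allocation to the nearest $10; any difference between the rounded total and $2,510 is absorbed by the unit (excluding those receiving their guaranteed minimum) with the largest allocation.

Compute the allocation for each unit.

Guaranteed amounts: Unit 5A $1,000; Unit PH1 $500. Remaining pool $1,010.
Remaining pool split over remaining floor area 12,161: Unit 2B 257.05 → $260; Unit 2A 752.95 → $750.

Unit 2B: $260 · Unit 2A: $750 · Unit 5A: $1,000 · Unit PH1: $500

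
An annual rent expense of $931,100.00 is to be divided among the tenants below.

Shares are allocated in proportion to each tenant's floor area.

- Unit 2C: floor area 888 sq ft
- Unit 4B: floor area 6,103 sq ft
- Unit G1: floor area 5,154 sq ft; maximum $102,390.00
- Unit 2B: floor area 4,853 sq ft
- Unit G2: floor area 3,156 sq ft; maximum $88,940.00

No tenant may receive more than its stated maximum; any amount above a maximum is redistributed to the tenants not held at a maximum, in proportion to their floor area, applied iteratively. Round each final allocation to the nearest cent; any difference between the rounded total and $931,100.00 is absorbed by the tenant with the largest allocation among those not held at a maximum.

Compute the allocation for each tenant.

Combined floor area = 20,154.
Proportional shares (ignoring caps): Unit 2C 41,024.9479; Unit 4B 281,954.1183; Unit G1 238,111.0152; Unit 2B 224,205.0362; Unit G2 145,804.8824.
Cap binds for Unit G1 ($102,390.00), Unit G2 ($88,940.00); residual $739,770.00 reallocated over remaining floor area 11,844.
Shares after redistribution: Unit 2C 55,464.0122 → $55,464.01; Unit 4B 381,190.1646 → $381,190.16; Unit 2B 303,115.8232 → $303,115.82.
Rounding difference +$0.01 applied to Unit 4B → $381,190.17.

Unit 2C: $55,464.01; Unit 4B: $381,190.17; Unit G1: $102,390.00; Unit 2B: $303,115.82; Unit G2: $88,940.00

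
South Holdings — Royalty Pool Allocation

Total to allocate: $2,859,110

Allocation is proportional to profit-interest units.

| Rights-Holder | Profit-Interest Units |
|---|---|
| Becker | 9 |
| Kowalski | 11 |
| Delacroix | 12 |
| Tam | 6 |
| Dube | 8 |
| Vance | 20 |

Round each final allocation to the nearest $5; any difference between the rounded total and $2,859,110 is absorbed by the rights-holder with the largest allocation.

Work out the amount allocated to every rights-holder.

Profit-interest units total: 66.
Unrounded shares: Becker 9/66 × $2,859,110 = 389,878.64; Kowalski 11/66 × $2,859,110 = 476,518.33; Delacroix 12/66 × $2,859,110 = 519,838.18; Tam 6/66 × $2,859,110 = 259,919.09; Dube 8/66 × $2,859,110 = 346,558.79; Vance 20/66 × $2,859,110 = 866,396.97.
Rounded to nearest $5: Becker $389,880; Kowalski $476,520; Delacroix $519,840; Tam $259,920; Dube $346,560; Vance $866,395. Sum = $2,859,115.
Difference $2,859,110 − $2,859,115 = −$5 applied to largest allocation (Vance): Vance becomes $866,390.

Becker: $389,880 · Kowalski: $476,520 · Delacroix: $519,840 · Tam: $259,920 · Dube: $346,560 · Vance: $866,390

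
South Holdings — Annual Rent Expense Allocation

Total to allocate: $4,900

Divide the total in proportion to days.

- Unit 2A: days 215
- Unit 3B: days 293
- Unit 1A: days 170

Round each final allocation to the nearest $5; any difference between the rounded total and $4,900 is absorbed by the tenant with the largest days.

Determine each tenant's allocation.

Unit 2A: $1,555 | Unit 3B: $2,115 | Unit 1A: $1,230

Sum of days: 215 + 293 + 170 = 678.
Raw shares: Unit 2A 1,553.83; Unit 3B 2,117.55; Unit 1A 1,228.61.
After rounding ($5): Unit 2A $1,555; Unit 3B $2,120; Unit 1A $1,230. Sum = $4,905.
Difference $4,900 − $4,905 = −$5 applied to largest days (Unit 3B): Unit 3B becomes $2,115.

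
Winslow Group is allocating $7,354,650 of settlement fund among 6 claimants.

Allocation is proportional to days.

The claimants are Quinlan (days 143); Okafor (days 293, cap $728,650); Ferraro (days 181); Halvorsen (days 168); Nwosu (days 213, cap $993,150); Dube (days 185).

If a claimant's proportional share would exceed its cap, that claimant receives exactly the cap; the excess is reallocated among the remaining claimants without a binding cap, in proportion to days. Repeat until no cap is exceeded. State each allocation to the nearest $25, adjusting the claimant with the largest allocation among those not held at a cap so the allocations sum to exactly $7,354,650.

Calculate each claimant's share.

Quinlan: $1,189,800; Okafor: $728,650; Ferraro: $1,505,975; Halvorsen: $1,397,800; Nwosu: $993,150; Dube: $1,539,275

Days total: 1,183.
Proportional shares (ignoring caps): Quinlan 889,023.63; Okafor 1,821,565.89; Ferraro 1,125,267.67; Halvorsen 1,044,447.34; Nwosu 1,324,210.02; Dube 1,150,135.46.
Cap binds for Okafor ($728,650), Nwosu ($993,150); residual $5,632,850 reallocated over remaining days 677.
Remaining shares: Quinlan 1,189,804.36 → $1,189,800; Ferraro 1,505,976.14 → $1,505,975; Halvorsen 1,397,812.11 → $1,397,800; Dube 1,539,257.39 → $1,539,250.
Rounding difference +$25 applied to Dube → $1,539,275.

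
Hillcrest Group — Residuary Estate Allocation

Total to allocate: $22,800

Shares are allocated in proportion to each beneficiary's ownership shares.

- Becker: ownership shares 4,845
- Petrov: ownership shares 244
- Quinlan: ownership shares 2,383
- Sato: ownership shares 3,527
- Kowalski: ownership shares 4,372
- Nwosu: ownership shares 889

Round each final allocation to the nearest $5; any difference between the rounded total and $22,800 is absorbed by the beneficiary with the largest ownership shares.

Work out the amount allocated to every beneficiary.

Becker: $6,800 · Petrov: $340 · Quinlan: $3,340 · Sato: $4,945 · Kowalski: $6,130 · Nwosu: $1,245

Sum of ownership shares: 16,260.
Unrounded shares: Becker 4,845/16,260 × $22,800 = 6,793.73; Petrov 244/16,260 × $22,800 = 342.14; Quinlan 2,383/16,260 × $22,800 = 3,341.48; Sato 3,527/16,260 × $22,800 = 4,945.61; Kowalski 4,372/16,260 × $22,800 = 6,130.48; Nwosu 889/16,260 × $22,800 = 1,246.57.
At nearest $5: Becker $6,795; Petrov $340; Quinlan $3,340; Sato $4,945; Kowalski $6,130; Nwosu $1,245. Sum = $22,795.
Difference $22,800 − $22,795 = +$5 applied to largest ownership shares (Becker): Becker becomes $6,800.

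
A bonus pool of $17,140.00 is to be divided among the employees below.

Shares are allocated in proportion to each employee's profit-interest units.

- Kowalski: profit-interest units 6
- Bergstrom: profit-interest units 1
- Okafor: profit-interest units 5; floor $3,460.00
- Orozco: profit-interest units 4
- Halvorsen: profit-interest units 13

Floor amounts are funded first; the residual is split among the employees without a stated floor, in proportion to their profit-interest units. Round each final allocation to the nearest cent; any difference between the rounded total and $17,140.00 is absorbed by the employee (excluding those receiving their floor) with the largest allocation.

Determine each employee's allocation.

Guaranteed amounts: Okafor $3,460.00. Remaining pool $13,680.00.
Remaining pool split over remaining profit-interest units 24: Kowalski 3,420.0000 → $3,420.00; Bergstrom 570.0000 → $570.00; Orozco 2,280.0000 → $2,280.00; Halvorsen 7,410.0000 → $7,410.00.

Kowalski: $3,420.00 | Bergstrom: $570.00 | Okafor: $3,460.00 | Orozco: $2,280.00 | Halvorsen: $7,410.00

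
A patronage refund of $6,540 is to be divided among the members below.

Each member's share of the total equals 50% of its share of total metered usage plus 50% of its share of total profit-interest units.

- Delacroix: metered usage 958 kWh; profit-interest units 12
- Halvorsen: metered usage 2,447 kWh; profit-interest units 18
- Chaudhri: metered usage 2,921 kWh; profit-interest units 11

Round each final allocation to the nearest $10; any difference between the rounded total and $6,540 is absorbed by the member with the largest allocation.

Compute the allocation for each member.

Delacroix: $1,450; Halvorsen: $2,700; Chaudhri: $2,390

Metered usage total 6,326; profit-interest units total 41.
Blended shares (50% metered usage + 50% profit-interest units): Delacroix 0.2221; Halvorsen 0.4129; Chaudhri 0.3650.
Unrounded shares: Delacroix 1,452.28; Halvorsen 2,700.50; Chaudhri 2,387.22.
Rounded to nearest $10: Delacroix $1,450; Halvorsen $2,700; Chaudhri $2,390. Sum = $6,540.
Sum already equals the total — no adjustment.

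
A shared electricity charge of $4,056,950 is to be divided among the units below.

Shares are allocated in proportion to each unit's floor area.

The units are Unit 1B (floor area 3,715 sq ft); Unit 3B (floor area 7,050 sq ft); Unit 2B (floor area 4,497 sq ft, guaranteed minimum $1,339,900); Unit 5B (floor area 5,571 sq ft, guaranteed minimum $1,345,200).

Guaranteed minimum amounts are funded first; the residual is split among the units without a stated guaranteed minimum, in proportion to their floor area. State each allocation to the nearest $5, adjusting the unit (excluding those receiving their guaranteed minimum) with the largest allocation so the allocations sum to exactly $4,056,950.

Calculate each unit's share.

Guaranteed amounts: Unit 2B $1,339,900; Unit 5B $1,345,200. Residual $1,371,850.
Residual split over remaining floor area 10,765: Unit 1B 473,425.24 → $473,425; Unit 3B 898,424.76 → $898,425.

Unit 1B: $473,425; Unit 3B: $898,425; Unit 2B: $1,339,900; Unit 5B: $1,345,200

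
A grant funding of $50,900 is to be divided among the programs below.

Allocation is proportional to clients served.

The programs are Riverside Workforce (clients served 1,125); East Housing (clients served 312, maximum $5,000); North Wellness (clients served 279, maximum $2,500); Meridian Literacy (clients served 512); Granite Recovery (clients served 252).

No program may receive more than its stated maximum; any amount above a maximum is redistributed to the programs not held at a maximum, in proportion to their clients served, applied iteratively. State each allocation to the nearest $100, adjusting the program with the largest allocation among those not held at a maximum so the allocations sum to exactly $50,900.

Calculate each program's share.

Sum of clients served: 2,480.
Proportional shares (ignoring caps): Riverside Workforce 23,089.72; East Housing 6,403.55; North Wellness 5,726.25; Meridian Literacy 10,508.39; Granite Recovery 5,172.10.
Held at cap: East Housing ($5,000), North Wellness ($2,500); remaining pool $43,400 reallocated over remaining clients served 1,889.
Shares after redistribution: Riverside Workforce 25,847.01 → $25,800; Meridian Literacy 11,763.26 → $11,800; Granite Recovery 5,789.73 → $5,800.

Riverside Workforce: $25,800 · East Housing: $5,000 · North Wellness: $2,500 · Meridian Literacy: $11,800 · Granite Recovery: $5,800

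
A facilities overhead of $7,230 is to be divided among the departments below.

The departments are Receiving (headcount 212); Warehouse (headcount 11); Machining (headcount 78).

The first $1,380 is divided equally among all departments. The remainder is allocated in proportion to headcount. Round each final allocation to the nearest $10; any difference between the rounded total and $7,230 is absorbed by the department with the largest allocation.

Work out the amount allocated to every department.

$1,380 shared equally gives $460 per department.
Remainder $5,850 by headcount (total 301): Receiving 4,120.27 → $4,120; Warehouse 213.79 → $210; Machining 1,515.95 → $1,520.
Totals: Receiving $460 + $4,120 = $4,580; Warehouse $460 + $210 = $670; Machining $460 + $1,520 = $1,980.

Receiving: $4,580 · Warehouse: $670 · Machining: $1,980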